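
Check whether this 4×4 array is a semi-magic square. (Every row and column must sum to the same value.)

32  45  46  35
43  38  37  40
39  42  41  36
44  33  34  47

Yes

Row 1: 32 + 45 + 46 + 35 = 158.
Row 2: 43 + 38 + 37 + 40 = 158.
Row 3: 39 + 42 + 41 + 36 = 158.
Row 4: 44 + 33 + 34 + 47 = 158.
Column 1: 32 + 43 + 39 + 44 = 158.
Column 2: 45 + 38 + 42 + 33 = 158.
Column 3: 46 + 37 + 41 + 34 = 158.
Column 4: 35 + 40 + 36 + 47 = 158.
All lines sum to 158.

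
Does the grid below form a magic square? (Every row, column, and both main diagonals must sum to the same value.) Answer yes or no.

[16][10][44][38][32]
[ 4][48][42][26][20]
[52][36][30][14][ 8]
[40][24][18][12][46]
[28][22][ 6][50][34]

Row 1: 16 + 10 + 44 + 38 + 32 = 140.
Row 2: 4 + 48 + 42 + 26 + 20 = 140.
Row 3: 52 + 36 + 30 + 14 + 8 = 140.
Row 4: 40 + 24 + 18 + 12 + 46 = 140.
Row 5: 28 + 22 + 6 + 50 + 34 = 140.
Column 1: 16 + 4 + 52 + 40 + 28 = 140.
Column 2: 10 + 48 + 36 + 24 + 22 = 140.
Column 3: 44 + 42 + 30 + 18 + 6 = 140.
Column 4: 38 + 26 + 14 + 12 + 50 = 140.
Column 5: 32 + 20 + 8 + 46 + 34 = 140.
Main diagonal: 16 + 48 + 30 + 12 + 34 = 140.
Anti-diagonal: 32 + 26 + 30 + 24 + 28 = 140.
All lines sum to 140.

Yes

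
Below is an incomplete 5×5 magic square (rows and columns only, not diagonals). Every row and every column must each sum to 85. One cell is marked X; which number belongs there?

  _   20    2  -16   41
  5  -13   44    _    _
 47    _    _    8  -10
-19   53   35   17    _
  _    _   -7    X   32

50

Row 1: 20 + 2 + (-16) + 41 + ? = 85, so (1,1) = 38.
Row 4 must total 85; the given cells sum to 86, so (4,5) = -1.
From column 1, 85 − (38 + 5 + 47 + (-19)) gives (5,1) = 14.
Using column 3: 2 + 44 + 35 + (-7) + ? → (3,3) = 85 − 74 = 11.
Column 5 must total 85; the given cells sum to 62, so (2,5) = 23.
Row 2 must total 85; the given cells sum to 59, so (2,4) = 26.
From row 3, 85 − (47 + 11 + 8 + (-10)) gives (3,2) = 29.
The remaining cell in column 2 is (5,2) = 85 − 89 = -4.
Using column 4: -16 + 26 + 8 + 17 + ? → (5,4) = 85 − 35 = 50.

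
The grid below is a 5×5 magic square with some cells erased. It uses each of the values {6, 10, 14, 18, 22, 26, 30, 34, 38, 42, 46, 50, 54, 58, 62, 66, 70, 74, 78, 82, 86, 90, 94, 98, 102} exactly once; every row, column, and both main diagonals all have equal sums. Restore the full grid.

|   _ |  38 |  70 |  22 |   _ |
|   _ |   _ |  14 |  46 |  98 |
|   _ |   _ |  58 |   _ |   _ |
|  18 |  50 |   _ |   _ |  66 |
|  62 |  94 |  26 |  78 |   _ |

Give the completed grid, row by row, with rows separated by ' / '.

The 25 entries sum to 1350, so each line sums to 1350/5 = 270.
Row 5 must total 270; the given cells sum to 260, so (5,5) = 10.
From column 3, 270 − (70 + 14 + 58 + 26) gives (4,3) = 102.
Anti-diagonal must total 270; the given cells sum to 216, so (1,5) = 54.
Row 1: 38 + 70 + 22 + 54 + ? = 270, so (1,1) = 86.
The remaining cell in row 4 is (4,4) = 270 − 236 = 34.
The remaining cell in column 4 is (3,4) = 270 − 180 = 90.
Column 5 needs 270; the known cells sum to 228, so (3,5) = 42.
Main diagonal: 86 + 58 + 34 + 10 + ? = 270, so (2,2) = 82.
From row 2, 270 − (82 + 14 + 46 + 98) gives (2,1) = 30.
From column 1, 270 − (86 + 30 + 18 + 62) gives (3,1) = 74.
From column 2, 270 − (38 + 82 + 50 + 94) gives (3,2) = 6.

86 38 70 22 54 / 30 82 14 46 98 / 74 6 58 90 42 / 18 50 102 34 66 / 62 94 26 78 10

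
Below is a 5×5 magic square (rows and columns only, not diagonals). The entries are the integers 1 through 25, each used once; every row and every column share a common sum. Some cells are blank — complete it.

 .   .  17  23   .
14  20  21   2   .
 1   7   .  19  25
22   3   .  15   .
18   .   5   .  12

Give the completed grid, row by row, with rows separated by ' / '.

The entries are 1 through 25, which sum to 325, so each line sums to 325/5 = 65.
From row 2, 65 − (14 + 20 + 21 + 2) gives (2,5) = 8.
Row 3 needs 65; the known cells sum to 52, so (3,3) = 13.
Column 1: 14 + 1 + 22 + 18 + ? = 65, so (1,1) = 10.
Column 3: 17 + 21 + 13 + 5 + ? = 65, so (4,3) = 9.
The remaining cell in column 4 is (5,4) = 65 − 59 = 6.
Row 4 needs 65; the known cells sum to 49, so (4,5) = 16.
The remaining cell in row 5 is (5,2) = 65 − 41 = 24.
The remaining cell in column 2 is (1,2) = 65 − 54 = 11.
The remaining cell in column 5 is (1,5) = 65 − 61 = 4.

10 11 17 23 4 / 14 20 21 2 8 / 1 7 13 19 25 / 22 3 9 15 16 / 18 24 5 6 12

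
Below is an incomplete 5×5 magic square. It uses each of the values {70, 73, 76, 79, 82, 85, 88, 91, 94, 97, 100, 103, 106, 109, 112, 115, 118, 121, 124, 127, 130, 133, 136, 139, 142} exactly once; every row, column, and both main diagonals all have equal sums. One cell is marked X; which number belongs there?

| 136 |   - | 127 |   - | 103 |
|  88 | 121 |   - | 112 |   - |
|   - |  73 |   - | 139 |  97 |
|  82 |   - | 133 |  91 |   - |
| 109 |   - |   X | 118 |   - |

85

The 25 entries sum to 2650, so each line sums to 2650/5 = 530.
Column 1 must total 530; the given cells sum to 415, so (3,1) = 115.
Column 4 needs 530; the known cells sum to 460, so (1,4) = 70.
Using row 1: 136 + 127 + 70 + 103 + ? → (1,2) = 530 − 436 = 94.
Using row 3: 115 + 73 + 139 + 97 + ? → (3,3) = 530 − 424 = 106.
Main diagonal must total 530; the given cells sum to 454, so (5,5) = 76.
Using anti-diagonal: 103 + 112 + 106 + 109 + ? → (4,2) = 530 − 430 = 100.
Using row 4: 82 + 100 + 133 + 91 + ? → (4,5) = 530 − 406 = 124.
Column 2 must total 530; the given cells sum to 388, so (5,2) = 142.
Column 5: 103 + 97 + 124 + 76 + ? = 530, so (2,5) = 130.
Row 2 needs 530; the known cells sum to 451, so (2,3) = 79.
The remaining cell in row 5 is (5,3) = 530 − 445 = 85.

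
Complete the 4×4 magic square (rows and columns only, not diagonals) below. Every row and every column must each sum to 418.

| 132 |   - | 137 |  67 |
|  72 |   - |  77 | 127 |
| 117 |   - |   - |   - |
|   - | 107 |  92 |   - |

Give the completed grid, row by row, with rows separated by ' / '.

132 82 137 67 / 72 142 77 127 / 117 87 112 102 / 97 107 92 122

The remaining cell in row 1 is (1,2) = 418 − 336 = 82.
Row 2: 72 + 77 + 127 + ? = 418, so (2,2) = 142.
Column 1 must total 418; the given cells sum to 321, so (4,1) = 97.
The remaining cell in column 2 is (3,2) = 418 − 331 = 87.
Using column 3: 137 + 77 + 92 + ? → (3,3) = 418 − 306 = 112.
From row 3, 418 − (117 + 87 + 112) gives (3,4) = 102.
Row 4 needs 418; the known cells sum to 296, so (4,4) = 122.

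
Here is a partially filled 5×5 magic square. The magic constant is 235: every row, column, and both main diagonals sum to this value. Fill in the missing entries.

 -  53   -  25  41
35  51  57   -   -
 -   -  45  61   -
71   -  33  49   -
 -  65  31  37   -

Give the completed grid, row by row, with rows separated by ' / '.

47 53 69 25 41 / 35 51 57 63 29 / 23 39 45 61 67 / 71 27 33 49 55 / 59 65 31 37 43

Column 3 needs 235; the known cells sum to 166, so (1,3) = 69.
Column 4 must total 235; the given cells sum to 172, so (2,4) = 63.
Row 1 needs 235; the known cells sum to 188, so (1,1) = 47.
Row 2 must total 235; the given cells sum to 206, so (2,5) = 29.
From main diagonal, 235 − (47 + 51 + 45 + 49) gives (5,5) = 43.
Row 5 must total 235; the given cells sum to 176, so (5,1) = 59.
Using column 1: 47 + 35 + 71 + 59 + ? → (3,1) = 235 − 212 = 23.
Anti-diagonal: 41 + 63 + 45 + 59 + ? = 235, so (4,2) = 27.
Row 4 must total 235; the given cells sum to 180, so (4,5) = 55.
Column 2 needs 235; the known cells sum to 196, so (3,2) = 39.
The remaining cell in column 5 is (3,5) = 235 − 168 = 67.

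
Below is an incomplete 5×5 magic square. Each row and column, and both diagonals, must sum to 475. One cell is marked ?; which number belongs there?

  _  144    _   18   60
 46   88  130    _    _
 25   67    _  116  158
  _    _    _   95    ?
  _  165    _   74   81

137

Row 3 needs 475; the known cells sum to 366, so (3,3) = 109.
Column 2 must total 475; the given cells sum to 464, so (4,2) = 11.
Column 4 needs 475; the known cells sum to 303, so (2,4) = 172.
Main diagonal: 88 + 109 + 95 + 81 + ? = 475, so (1,1) = 102.
Anti-diagonal: 60 + 172 + 109 + 11 + ? = 475, so (5,1) = 123.
Row 1: 102 + 144 + 18 + 60 + ? = 475, so (1,3) = 151.
Row 2 must total 475; the given cells sum to 436, so (2,5) = 39.
Using row 5: 123 + 165 + 74 + 81 + ? → (5,3) = 475 − 443 = 32.
Column 1 must total 475; the given cells sum to 296, so (4,1) = 179.
The remaining cell in column 3 is (4,3) = 475 − 422 = 53.
Column 5 needs 475; the known cells sum to 338, so (4,5) = 137.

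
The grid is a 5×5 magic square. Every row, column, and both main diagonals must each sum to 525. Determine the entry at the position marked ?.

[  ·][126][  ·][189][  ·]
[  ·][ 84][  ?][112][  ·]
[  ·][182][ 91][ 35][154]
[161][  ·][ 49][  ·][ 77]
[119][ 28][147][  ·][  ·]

168

Row 3: 182 + 91 + 35 + 154 + ? = 525, so (3,1) = 63.
From column 2, 525 − (126 + 84 + 182 + 28) gives (4,2) = 105.
Anti-diagonal needs 525; the known cells sum to 427, so (1,5) = 98.
Row 4 needs 525; the known cells sum to 392, so (4,4) = 133.
The remaining cell in column 4 is (5,4) = 525 − 469 = 56.
Using row 5: 119 + 28 + 147 + 56 + ? → (5,5) = 525 − 350 = 175.
From column 5, 525 − (98 + 154 + 77 + 175) gives (2,5) = 21.
The remaining cell in main diagonal is (1,1) = 525 − 483 = 42.
Row 1 needs 525; the known cells sum to 455, so (1,3) = 70.
Column 1: 42 + 63 + 161 + 119 + ? = 525, so (2,1) = 140.
From column 3, 525 − (70 + 91 + 49 + 147) gives (2,3) = 168.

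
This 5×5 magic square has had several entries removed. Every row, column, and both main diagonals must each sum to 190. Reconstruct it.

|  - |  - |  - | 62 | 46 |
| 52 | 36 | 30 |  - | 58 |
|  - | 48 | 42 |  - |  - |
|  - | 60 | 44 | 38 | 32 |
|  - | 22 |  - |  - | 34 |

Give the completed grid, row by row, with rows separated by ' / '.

40 24 18 62 46 / 52 36 30 14 58 / 54 48 42 26 20 / 16 60 44 38 32 / 28 22 56 50 34

Row 2 needs 190; the known cells sum to 176, so (2,4) = 14.
Row 4 needs 190; the known cells sum to 174, so (4,1) = 16.
The remaining cell in column 2 is (1,2) = 190 − 166 = 24.
Column 5: 46 + 58 + 32 + 34 + ? = 190, so (3,5) = 20.
Main diagonal needs 190; the known cells sum to 150, so (1,1) = 40.
Using anti-diagonal: 46 + 14 + 42 + 60 + ? → (5,1) = 190 − 162 = 28.
Row 1 must total 190; the given cells sum to 172, so (1,3) = 18.
Column 1: 40 + 52 + 16 + 28 + ? = 190, so (3,1) = 54.
From column 3, 190 − (18 + 30 + 42 + 44) gives (5,3) = 56.
The remaining cell in row 3 is (3,4) = 190 − 164 = 26.
Row 5: 28 + 22 + 56 + 34 + ? = 190, so (5,4) = 50.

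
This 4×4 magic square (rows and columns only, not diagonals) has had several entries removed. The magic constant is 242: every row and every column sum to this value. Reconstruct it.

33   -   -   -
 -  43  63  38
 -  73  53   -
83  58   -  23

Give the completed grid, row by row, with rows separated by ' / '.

Using row 2: 43 + 63 + 38 + ? → (2,1) = 242 − 144 = 98.
Row 4 must total 242; the given cells sum to 164, so (4,3) = 78.
Using column 1: 33 + 98 + 83 + ? → (3,1) = 242 − 214 = 28.
The remaining cell in column 2 is (1,2) = 242 − 174 = 68.
Column 3 must total 242; the given cells sum to 194, so (1,3) = 48.
From row 1, 242 − (33 + 68 + 48) gives (1,4) = 93.
Row 3 must total 242; the given cells sum to 154, so (3,4) = 88.

33 68 48 93 / 98 43 63 38 / 28 73 53 88 / 83 58 78 23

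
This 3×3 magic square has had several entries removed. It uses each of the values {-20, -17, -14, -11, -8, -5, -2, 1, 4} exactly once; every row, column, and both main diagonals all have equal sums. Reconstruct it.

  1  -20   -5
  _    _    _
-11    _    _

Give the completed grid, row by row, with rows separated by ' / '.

The 9 entries sum to -72, so each line sums to -72/3 = -24.
Column 1: 1 + (-11) + ? = -24, so (2,1) = -14.
Using anti-diagonal: -5 + (-11) + ? → (2,2) = -24 − (-16) = -8.
Using row 2: -14 + (-8) + ? → (2,3) = -24 − (-22) = -2.
Column 2: -20 + (-8) + ? = -24, so (3,2) = 4.
Using column 3: -5 + (-2) + ? → (3,3) = -24 − (-7) = -17.

1 -20 -5 / -14 -8 -2 / -11 4 -17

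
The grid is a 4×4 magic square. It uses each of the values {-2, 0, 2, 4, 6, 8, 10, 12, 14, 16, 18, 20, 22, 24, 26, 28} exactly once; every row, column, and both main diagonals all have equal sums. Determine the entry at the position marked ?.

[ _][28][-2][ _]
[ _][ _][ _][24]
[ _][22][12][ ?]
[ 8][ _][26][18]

4

The 16 entries sum to 208, so each line sums to 208/4 = 52.
Row 4: 8 + 26 + 18 + ? = 52, so (4,2) = 0.
Using column 2: 28 + 22 + 0 + ? → (2,2) = 52 − 50 = 2.
Column 3 needs 52; the known cells sum to 36, so (2,3) = 16.
Main diagonal: 2 + 12 + 18 + ? = 52, so (1,1) = 20.
Anti-diagonal: 16 + 22 + 8 + ? = 52, so (1,4) = 6.
From row 2, 52 − (2 + 16 + 24) gives (2,1) = 10.
Column 1 must total 52; the given cells sum to 38, so (3,1) = 14.
Column 4 needs 52; the known cells sum to 48, so (3,4) = 4.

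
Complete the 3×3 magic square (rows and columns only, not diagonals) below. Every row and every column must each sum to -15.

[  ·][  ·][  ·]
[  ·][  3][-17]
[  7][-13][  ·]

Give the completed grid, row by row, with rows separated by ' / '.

Row 2 must total -15; the given cells sum to -14, so (2,1) = -1.
The remaining cell in row 3 is (3,3) = -15 − (-6) = -9.
Using column 1: -1 + 7 + ? → (1,1) = -15 − 6 = -21.
Column 2 needs -15; the known cells sum to -10, so (1,2) = -5.
Column 3 must total -15; the given cells sum to -26, so (1,3) = 11.

-21 -5 11 / -1 3 -17 / 7 -13 -9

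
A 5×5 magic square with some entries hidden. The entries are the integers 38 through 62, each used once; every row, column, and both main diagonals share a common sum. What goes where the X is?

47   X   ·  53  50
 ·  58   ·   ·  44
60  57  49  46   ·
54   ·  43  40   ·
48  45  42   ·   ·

39

The entries are 38 through 62, which sum to 1250, so each line sums to 1250/5 = 250.
From row 3, 250 − (60 + 57 + 49 + 46) gives (3,5) = 38.
Column 1 needs 250; the known cells sum to 209, so (2,1) = 41.
Main diagonal must total 250; the given cells sum to 194, so (5,5) = 56.
Using row 5: 48 + 45 + 42 + 56 + ? → (5,4) = 250 − 191 = 59.
Column 4 must total 250; the given cells sum to 198, so (2,4) = 52.
Using column 5: 50 + 44 + 38 + 56 + ? → (4,5) = 250 − 188 = 62.
The remaining cell in anti-diagonal is (4,2) = 250 − 199 = 51.
Using row 2: 41 + 58 + 52 + 44 + ? → (2,3) = 250 − 195 = 55.
Column 2 must total 250; the given cells sum to 211, so (1,2) = 39.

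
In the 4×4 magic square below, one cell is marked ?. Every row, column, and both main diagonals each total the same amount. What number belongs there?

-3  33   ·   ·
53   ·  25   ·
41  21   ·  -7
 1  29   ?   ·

13

Column 1 is complete and sums to 92; that is the magic constant.
Row 3: 41 + 21 + (-7) + ? = 92, so (3,3) = 37.
Using column 2: 33 + 21 + 29 + ? → (2,2) = 92 − 83 = 9.
Main diagonal needs 92; the known cells sum to 43, so (4,4) = 49.
Anti-diagonal must total 92; the given cells sum to 47, so (1,4) = 45.
Row 1 must total 92; the given cells sum to 75, so (1,3) = 17.
The remaining cell in row 2 is (2,4) = 92 − 87 = 5.
Row 4: 1 + 29 + 49 + ? = 92, so (4,3) = 13.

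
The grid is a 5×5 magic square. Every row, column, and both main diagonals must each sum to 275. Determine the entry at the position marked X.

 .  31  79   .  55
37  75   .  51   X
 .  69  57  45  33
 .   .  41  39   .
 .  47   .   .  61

49

The remaining cell in row 3 is (3,1) = 275 − 204 = 71.
Using column 2: 31 + 75 + 69 + 47 + ? → (4,2) = 275 − 222 = 53.
From main diagonal, 275 − (75 + 57 + 39 + 61) gives (1,1) = 43.
The remaining cell in anti-diagonal is (5,1) = 275 − 216 = 59.
Row 1 must total 275; the given cells sum to 208, so (1,4) = 67.
From column 1, 275 − (43 + 37 + 71 + 59) gives (4,1) = 65.
The remaining cell in column 4 is (5,4) = 275 − 202 = 73.
Row 4 needs 275; the known cells sum to 198, so (4,5) = 77.
The remaining cell in row 5 is (5,3) = 275 − 240 = 35.
Column 3 needs 275; the known cells sum to 212, so (2,3) = 63.
The remaining cell in column 5 is (2,5) = 275 − 226 = 49.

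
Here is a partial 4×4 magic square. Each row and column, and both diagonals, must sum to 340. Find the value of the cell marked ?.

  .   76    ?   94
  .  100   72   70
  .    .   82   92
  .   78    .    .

96

Row 2 must total 340; the given cells sum to 242, so (2,1) = 98.
Column 2 must total 340; the given cells sum to 254, so (3,2) = 86.
Column 4: 94 + 70 + 92 + ? = 340, so (4,4) = 84.
From main diagonal, 340 − (100 + 82 + 84) gives (1,1) = 74.
From anti-diagonal, 340 − (94 + 72 + 86) gives (4,1) = 88.
Row 1 needs 340; the known cells sum to 244, so (1,3) = 96.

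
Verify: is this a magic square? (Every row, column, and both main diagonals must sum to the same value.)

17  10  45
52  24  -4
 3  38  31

Yes

Row 1: 17 + 10 + 45 = 72.
Row 2: 52 + 24 + (-4) = 72.
Row 3: 3 + 38 + 31 = 72.
Column 1: 17 + 52 + 3 = 72.
Column 2: 10 + 24 + 38 = 72.
Column 3: 45 + (-4) + 31 = 72.
Main diagonal: 17 + 24 + 31 = 72.
Anti-diagonal: 45 + 24 + 3 = 72.
All lines sum to 72.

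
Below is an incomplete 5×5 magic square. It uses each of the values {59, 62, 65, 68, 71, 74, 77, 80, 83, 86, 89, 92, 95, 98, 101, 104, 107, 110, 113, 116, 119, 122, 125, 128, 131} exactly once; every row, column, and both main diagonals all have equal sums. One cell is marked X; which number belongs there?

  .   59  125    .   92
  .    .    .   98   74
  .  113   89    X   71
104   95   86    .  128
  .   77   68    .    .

The 25 entries sum to 2375, so each line sums to 2375/5 = 475.
Row 4 must total 475; the given cells sum to 413, so (4,4) = 62.
Column 2 needs 475; the known cells sum to 344, so (2,2) = 131.
Column 3 must total 475; the given cells sum to 368, so (2,3) = 107.
The remaining cell in column 5 is (5,5) = 475 − 365 = 110.
The remaining cell in main diagonal is (1,1) = 475 − 392 = 83.
From anti-diagonal, 475 − (92 + 98 + 89 + 95) gives (5,1) = 101.
Row 1 must total 475; the given cells sum to 359, so (1,4) = 116.
Row 2: 131 + 107 + 98 + 74 + ? = 475, so (2,1) = 65.
Row 5 must total 475; the given cells sum to 356, so (5,4) = 119.
Column 1: 83 + 65 + 104 + 101 + ? = 475, so (3,1) = 122.
The remaining cell in column 4 is (3,4) = 475 − 395 = 80.

80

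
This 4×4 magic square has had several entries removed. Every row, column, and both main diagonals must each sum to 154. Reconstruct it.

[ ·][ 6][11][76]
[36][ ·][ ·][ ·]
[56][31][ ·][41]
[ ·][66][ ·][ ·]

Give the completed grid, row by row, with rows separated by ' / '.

Row 1 must total 154; the given cells sum to 93, so (1,1) = 61.
Row 3: 56 + 31 + 41 + ? = 154, so (3,3) = 26.
Column 1: 61 + 36 + 56 + ? = 154, so (4,1) = 1.
Using column 2: 6 + 31 + 66 + ? → (2,2) = 154 − 103 = 51.
Main diagonal must total 154; the given cells sum to 138, so (4,4) = 16.
From anti-diagonal, 154 − (76 + 31 + 1) gives (2,3) = 46.
Row 2: 36 + 51 + 46 + ? = 154, so (2,4) = 21.
Using row 4: 1 + 66 + 16 + ? → (4,3) = 154 − 83 = 71.

61 6 11 76 / 36 51 46 21 / 56 31 26 41 / 1 66 71 16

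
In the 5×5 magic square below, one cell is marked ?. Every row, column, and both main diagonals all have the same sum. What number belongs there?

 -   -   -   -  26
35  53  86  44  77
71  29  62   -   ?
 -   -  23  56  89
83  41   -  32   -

Row 2 is complete and sums to 295; that is the magic constant.
Anti-diagonal needs 295; the known cells sum to 215, so (4,2) = 80.
Row 4 needs 295; the known cells sum to 248, so (4,1) = 47.
Column 1: 35 + 71 + 47 + 83 + ? = 295, so (1,1) = 59.
From column 2, 295 − (53 + 29 + 80 + 41) gives (1,2) = 92.
Main diagonal needs 295; the known cells sum to 230, so (5,5) = 65.
Row 5: 83 + 41 + 32 + 65 + ? = 295, so (5,3) = 74.
From column 3, 295 − (86 + 62 + 23 + 74) gives (1,3) = 50.
Column 5 must total 295; the given cells sum to 257, so (3,5) = 38.

38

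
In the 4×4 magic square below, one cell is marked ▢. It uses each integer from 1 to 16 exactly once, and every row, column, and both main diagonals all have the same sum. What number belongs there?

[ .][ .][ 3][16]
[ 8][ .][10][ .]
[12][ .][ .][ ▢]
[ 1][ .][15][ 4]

9

The entries are 1 through 16, which sum to 136, so each line sums to 136/4 = 34.
Using row 4: 1 + 15 + 4 + ? → (4,2) = 34 − 20 = 14.
Using column 1: 8 + 12 + 1 + ? → (1,1) = 34 − 21 = 13.
From column 3, 34 − (3 + 10 + 15) gives (3,3) = 6.
Main diagonal must total 34; the given cells sum to 23, so (2,2) = 11.
The remaining cell in anti-diagonal is (3,2) = 34 − 27 = 7.
Using row 1: 13 + 3 + 16 + ? → (1,2) = 34 − 32 = 2.
The remaining cell in row 2 is (2,4) = 34 − 29 = 5.
Using row 3: 12 + 7 + 6 + ? → (3,4) = 34 − 25 = 9.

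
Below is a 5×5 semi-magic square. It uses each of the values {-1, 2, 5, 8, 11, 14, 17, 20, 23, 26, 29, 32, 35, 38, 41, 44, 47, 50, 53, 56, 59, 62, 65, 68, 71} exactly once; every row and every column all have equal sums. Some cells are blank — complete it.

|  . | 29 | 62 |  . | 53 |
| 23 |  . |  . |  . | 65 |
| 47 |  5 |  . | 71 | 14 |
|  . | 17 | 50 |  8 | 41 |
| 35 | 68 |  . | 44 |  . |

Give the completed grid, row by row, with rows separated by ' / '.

The 25 entries sum to 875, so each line sums to 875/5 = 175.
The remaining cell in row 3 is (3,3) = 175 − 137 = 38.
Row 4: 17 + 50 + 8 + 41 + ? = 175, so (4,1) = 59.
The remaining cell in column 1 is (1,1) = 175 − 164 = 11.
Using column 2: 29 + 5 + 17 + 68 + ? → (2,2) = 175 − 119 = 56.
Column 5 must total 175; the given cells sum to 173, so (5,5) = 2.
The remaining cell in row 1 is (1,4) = 175 − 155 = 20.
Using row 5: 35 + 68 + 44 + 2 + ? → (5,3) = 175 − 149 = 26.
Column 3 needs 175; the known cells sum to 176, so (2,3) = -1.
Column 4 must total 175; the given cells sum to 143, so (2,4) = 32.

11 29 62 20 53 / 23 56 -1 32 65 / 47 5 38 71 14 / 59 17 50 8 41 / 35 68 26 44 2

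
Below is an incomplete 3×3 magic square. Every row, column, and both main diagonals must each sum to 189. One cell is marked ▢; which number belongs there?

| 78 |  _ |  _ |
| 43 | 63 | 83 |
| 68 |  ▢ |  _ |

The remaining cell in main diagonal is (3,3) = 189 − 141 = 48.
Anti-diagonal needs 189; the known cells sum to 131, so (1,3) = 58.
Row 1: 78 + 58 + ? = 189, so (1,2) = 53.
Row 3 needs 189; the known cells sum to 116, so (3,2) = 73.

73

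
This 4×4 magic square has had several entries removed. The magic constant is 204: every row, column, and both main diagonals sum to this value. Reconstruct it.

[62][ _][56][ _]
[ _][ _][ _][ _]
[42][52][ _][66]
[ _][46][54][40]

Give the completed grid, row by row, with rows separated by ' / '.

62 48 56 38 / 36 58 50 60 / 42 52 44 66 / 64 46 54 40

From row 3, 204 − (42 + 52 + 66) gives (3,3) = 44.
Row 4 must total 204; the given cells sum to 140, so (4,1) = 64.
Column 1 must total 204; the given cells sum to 168, so (2,1) = 36.
From column 3, 204 − (56 + 44 + 54) gives (2,3) = 50.
Using main diagonal: 62 + 44 + 40 + ? → (2,2) = 204 − 146 = 58.
The remaining cell in anti-diagonal is (1,4) = 204 − 166 = 38.
Row 1: 62 + 56 + 38 + ? = 204, so (1,2) = 48.
From row 2, 204 − (36 + 58 + 50) gives (2,4) = 60.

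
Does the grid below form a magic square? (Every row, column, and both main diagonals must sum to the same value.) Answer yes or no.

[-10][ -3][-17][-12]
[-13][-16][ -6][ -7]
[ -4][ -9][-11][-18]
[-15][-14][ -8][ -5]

Yes

Row 1: -10 + (-3) + (-17) + (-12) = -42.
Row 2: -13 + (-16) + (-6) + (-7) = -42.
Row 3: -4 + (-9) + (-11) + (-18) = -42.
Row 4: -15 + (-14) + (-8) + (-5) = -42.
Column 1: -10 + (-13) + (-4) + (-15) = -42.
Column 2: -3 + (-16) + (-9) + (-14) = -42.
Column 3: -17 + (-6) + (-11) + (-8) = -42.
Column 4: -12 + (-7) + (-18) + (-5) = -42.
Main diagonal: -10 + (-16) + (-11) + (-5) = -42.
Anti-diagonal: -12 + (-6) + (-9) + (-15) = -42.
All lines sum to -42.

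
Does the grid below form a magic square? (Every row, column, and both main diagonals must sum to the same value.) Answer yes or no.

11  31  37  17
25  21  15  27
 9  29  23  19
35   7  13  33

Row 1: 11 + 31 + 37 + 17 = 96.
Row 2: 25 + 21 + 15 + 27 = 88.
Row 3: 9 + 29 + 23 + 19 = 80.
Row 4: 35 + 7 + 13 + 33 = 88.
Column 1: 11 + 25 + 9 + 35 = 80.
Column 2: 31 + 21 + 29 + 7 = 88.
Column 3: 37 + 15 + 23 + 13 = 88.
Column 4: 17 + 27 + 19 + 33 = 96.
Main diagonal: 11 + 21 + 23 + 33 = 88.
Anti-diagonal: 17 + 15 + 29 + 35 = 96.

No — column 2 sums to 88 but row 3 sums to 80.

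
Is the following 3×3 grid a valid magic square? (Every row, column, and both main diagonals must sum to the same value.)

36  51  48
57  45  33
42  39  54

Yes

Row 1: 36 + 51 + 48 = 135.
Row 2: 57 + 45 + 33 = 135.
Row 3: 42 + 39 + 54 = 135.
Column 1: 36 + 57 + 42 = 135.
Column 2: 51 + 45 + 39 = 135.
Column 3: 48 + 33 + 54 = 135.
Main diagonal: 36 + 45 + 54 = 135.
Anti-diagonal: 48 + 45 + 42 = 135.
All lines sum to 135.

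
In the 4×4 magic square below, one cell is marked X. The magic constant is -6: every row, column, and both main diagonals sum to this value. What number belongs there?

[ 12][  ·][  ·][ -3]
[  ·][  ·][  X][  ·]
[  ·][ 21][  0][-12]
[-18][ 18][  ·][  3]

From row 3, -6 − (21 + 0 + (-12)) gives (3,1) = -15.
The remaining cell in row 4 is (4,3) = -6 − 3 = -9.
Column 1 must total -6; the given cells sum to -21, so (2,1) = 15.
From column 4, -6 − (-3 + (-12) + 3) gives (2,4) = 6.
Main diagonal: 12 + 0 + 3 + ? = -6, so (2,2) = -21.
Using anti-diagonal: -3 + 21 + (-18) + ? → (2,3) = -6 − 0 = -6.

-6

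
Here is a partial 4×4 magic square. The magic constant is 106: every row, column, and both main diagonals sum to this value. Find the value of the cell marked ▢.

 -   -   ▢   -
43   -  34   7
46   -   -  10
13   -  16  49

Row 2 must total 106; the given cells sum to 84, so (2,2) = 22.
Row 4 must total 106; the given cells sum to 78, so (4,2) = 28.
Column 1 needs 106; the known cells sum to 102, so (1,1) = 4.
Column 4: 7 + 10 + 49 + ? = 106, so (1,4) = 40.
Using main diagonal: 4 + 22 + 49 + ? → (3,3) = 106 − 75 = 31.
Anti-diagonal: 40 + 34 + 13 + ? = 106, so (3,2) = 19.
Using column 2: 22 + 19 + 28 + ? → (1,2) = 106 − 69 = 37.
Column 3 needs 106; the known cells sum to 81, so (1,3) = 25.

25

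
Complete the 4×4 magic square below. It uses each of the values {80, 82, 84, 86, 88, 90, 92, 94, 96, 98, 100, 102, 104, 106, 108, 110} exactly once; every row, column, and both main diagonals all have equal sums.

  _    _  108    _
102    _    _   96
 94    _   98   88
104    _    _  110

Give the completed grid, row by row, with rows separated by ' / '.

The 16 entries sum to 1520, so each line sums to 1520/4 = 380.
Row 3: 94 + 98 + 88 + ? = 380, so (3,2) = 100.
Using column 1: 102 + 94 + 104 + ? → (1,1) = 380 − 300 = 80.
Column 4: 96 + 88 + 110 + ? = 380, so (1,4) = 86.
The remaining cell in main diagonal is (2,2) = 380 − 288 = 92.
Using anti-diagonal: 86 + 100 + 104 + ? → (2,3) = 380 − 290 = 90.
From row 1, 380 − (80 + 108 + 86) gives (1,2) = 106.
The remaining cell in column 2 is (4,2) = 380 − 298 = 82.
Column 3 must total 380; the given cells sum to 296, so (4,3) = 84.

80 106 108 86 / 102 92 90 96 / 94 100 98 88 / 104 82 84 110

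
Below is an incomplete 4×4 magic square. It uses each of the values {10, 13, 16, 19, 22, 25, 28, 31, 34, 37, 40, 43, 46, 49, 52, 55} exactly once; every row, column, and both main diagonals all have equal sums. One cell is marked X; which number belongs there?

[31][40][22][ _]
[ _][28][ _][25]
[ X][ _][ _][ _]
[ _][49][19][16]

The 16 entries sum to 520, so each line sums to 520/4 = 130.
The remaining cell in row 1 is (1,4) = 130 − 93 = 37.
The remaining cell in row 4 is (4,1) = 130 − 84 = 46.
Column 2 must total 130; the given cells sum to 117, so (3,2) = 13.
Column 4 needs 130; the known cells sum to 78, so (3,4) = 52.
Using main diagonal: 31 + 28 + 16 + ? → (3,3) = 130 − 75 = 55.
Using anti-diagonal: 37 + 13 + 46 + ? → (2,3) = 130 − 96 = 34.
Row 2 must total 130; the given cells sum to 87, so (2,1) = 43.
Using row 3: 13 + 55 + 52 + ? → (3,1) = 130 − 120 = 10.

10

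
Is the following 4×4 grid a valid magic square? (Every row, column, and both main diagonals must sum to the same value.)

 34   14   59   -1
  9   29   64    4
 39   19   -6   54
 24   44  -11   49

Yes

Row 1: 34 + 14 + 59 + (-1) = 106.
Row 2: 9 + 29 + 64 + 4 = 106.
Row 3: 39 + 19 + (-6) + 54 = 106.
Row 4: 24 + 44 + (-11) + 49 = 106.
Column 1: 34 + 9 + 39 + 24 = 106.
Column 2: 14 + 29 + 19 + 44 = 106.
Column 3: 59 + 64 + (-6) + (-11) = 106.
Column 4: -1 + 4 + 54 + 49 = 106.
Main diagonal: 34 + 29 + (-6) + 49 = 106.
Anti-diagonal: -1 + 64 + 19 + 24 = 106.
All lines sum to 106.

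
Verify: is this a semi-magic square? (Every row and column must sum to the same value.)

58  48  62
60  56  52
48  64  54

No — row 3 sums to 166 but row 1 sums to 168.

Row 1: 58 + 48 + 62 = 168.
Row 2: 60 + 56 + 52 = 168.
Row 3: 48 + 64 + 54 = 166.
Column 1: 58 + 60 + 48 = 166.
Column 2: 48 + 56 + 64 = 168.
Column 3: 62 + 52 + 54 = 168.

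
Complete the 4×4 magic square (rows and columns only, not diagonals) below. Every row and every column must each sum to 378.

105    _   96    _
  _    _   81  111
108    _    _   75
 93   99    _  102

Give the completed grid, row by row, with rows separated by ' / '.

Row 4 must total 378; the given cells sum to 294, so (4,3) = 84.
Column 1 must total 378; the given cells sum to 306, so (2,1) = 72.
Using column 3: 96 + 81 + 84 + ? → (3,3) = 378 − 261 = 117.
The remaining cell in column 4 is (1,4) = 378 − 288 = 90.
The remaining cell in row 1 is (1,2) = 378 − 291 = 87.
Using row 2: 72 + 81 + 111 + ? → (2,2) = 378 − 264 = 114.
Row 3 must total 378; the given cells sum to 300, so (3,2) = 78.

105 87 96 90 / 72 114 81 111 / 108 78 117 75 / 93 99 84 102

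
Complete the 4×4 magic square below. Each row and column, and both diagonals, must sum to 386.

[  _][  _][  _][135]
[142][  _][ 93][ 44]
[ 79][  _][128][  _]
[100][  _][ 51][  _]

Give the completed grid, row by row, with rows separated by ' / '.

65 72 114 135 / 142 107 93 44 / 79 58 128 121 / 100 149 51 86

Row 2 needs 386; the known cells sum to 279, so (2,2) = 107.
From column 1, 386 − (142 + 79 + 100) gives (1,1) = 65.
Column 3: 93 + 128 + 51 + ? = 386, so (1,3) = 114.
The remaining cell in main diagonal is (4,4) = 386 − 300 = 86.
Anti-diagonal: 135 + 93 + 100 + ? = 386, so (3,2) = 58.
Row 1: 65 + 114 + 135 + ? = 386, so (1,2) = 72.
Row 3: 79 + 58 + 128 + ? = 386, so (3,4) = 121.
From row 4, 386 − (100 + 51 + 86) gives (4,2) = 149.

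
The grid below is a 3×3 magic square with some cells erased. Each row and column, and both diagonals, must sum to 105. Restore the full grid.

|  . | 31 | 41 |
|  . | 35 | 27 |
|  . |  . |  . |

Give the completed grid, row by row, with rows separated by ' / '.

Row 1: 31 + 41 + ? = 105, so (1,1) = 33.
Row 2: 35 + 27 + ? = 105, so (2,1) = 43.
Column 1 must total 105; the given cells sum to 76, so (3,1) = 29.
From column 2, 105 − (31 + 35) gives (3,2) = 39.
The remaining cell in column 3 is (3,3) = 105 − 68 = 37.

33 31 41 / 43 35 27 / 29 39 37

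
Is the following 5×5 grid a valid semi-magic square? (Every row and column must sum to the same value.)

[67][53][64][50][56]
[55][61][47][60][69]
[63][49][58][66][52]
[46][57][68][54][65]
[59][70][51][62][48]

Row 1: 67 + 53 + 64 + 50 + 56 = 290.
Row 2: 55 + 61 + 47 + 60 + 69 = 292.
Row 3: 63 + 49 + 58 + 66 + 52 = 288.
Row 4: 46 + 57 + 68 + 54 + 65 = 290.
Row 5: 59 + 70 + 51 + 62 + 48 = 290.
Column 1: 67 + 55 + 63 + 46 + 59 = 290.
Column 2: 53 + 61 + 49 + 57 + 70 = 290.
Column 3: 64 + 47 + 58 + 68 + 51 = 288.
Column 4: 50 + 60 + 66 + 54 + 62 = 292.
Column 5: 56 + 69 + 52 + 65 + 48 = 290.

No — row 2 sums to 292 but column 2 sums to 290.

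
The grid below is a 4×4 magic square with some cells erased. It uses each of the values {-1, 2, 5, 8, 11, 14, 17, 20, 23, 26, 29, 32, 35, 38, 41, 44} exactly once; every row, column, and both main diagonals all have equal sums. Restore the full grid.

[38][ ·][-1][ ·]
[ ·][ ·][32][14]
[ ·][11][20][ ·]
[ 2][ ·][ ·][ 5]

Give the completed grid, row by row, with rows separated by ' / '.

38 8 -1 41 / 17 23 32 14 / 29 11 20 26 / 2 44 35 5

The 16 entries sum to 344, so each line sums to 344/4 = 86.
Column 3 must total 86; the given cells sum to 51, so (4,3) = 35.
The remaining cell in main diagonal is (2,2) = 86 − 63 = 23.
Anti-diagonal needs 86; the known cells sum to 45, so (1,4) = 41.
From row 1, 86 − (38 + (-1) + 41) gives (1,2) = 8.
Row 2: 23 + 32 + 14 + ? = 86, so (2,1) = 17.
From row 4, 86 − (2 + 35 + 5) gives (4,2) = 44.
Column 1 needs 86; the known cells sum to 57, so (3,1) = 29.
The remaining cell in column 4 is (3,4) = 86 − 60 = 26.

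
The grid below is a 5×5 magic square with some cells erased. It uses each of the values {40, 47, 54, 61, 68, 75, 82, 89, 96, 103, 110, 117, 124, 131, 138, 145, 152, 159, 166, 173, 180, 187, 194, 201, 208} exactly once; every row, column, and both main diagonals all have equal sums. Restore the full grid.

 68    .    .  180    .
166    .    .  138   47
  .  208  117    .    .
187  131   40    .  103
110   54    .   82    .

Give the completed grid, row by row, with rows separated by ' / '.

The 25 entries sum to 3100, so each line sums to 3100/5 = 620.
Using row 4: 187 + 131 + 40 + 103 + ? → (4,4) = 620 − 461 = 159.
Column 1: 68 + 166 + 187 + 110 + ? = 620, so (3,1) = 89.
Using column 4: 180 + 138 + 159 + 82 + ? → (3,4) = 620 − 559 = 61.
From anti-diagonal, 620 − (138 + 117 + 131 + 110) gives (1,5) = 124.
Row 3 needs 620; the known cells sum to 475, so (3,5) = 145.
Column 5: 124 + 47 + 145 + 103 + ? = 620, so (5,5) = 201.
Main diagonal needs 620; the known cells sum to 545, so (2,2) = 75.
Row 2 needs 620; the known cells sum to 426, so (2,3) = 194.
Using row 5: 110 + 54 + 82 + 201 + ? → (5,3) = 620 − 447 = 173.
Column 2: 75 + 208 + 131 + 54 + ? = 620, so (1,2) = 152.
Column 3: 194 + 117 + 40 + 173 + ? = 620, so (1,3) = 96.

68 152 96 180 124 / 166 75 194 138 47 / 89 208 117 61 145 / 187 131 40 159 103 / 110 54 173 82 201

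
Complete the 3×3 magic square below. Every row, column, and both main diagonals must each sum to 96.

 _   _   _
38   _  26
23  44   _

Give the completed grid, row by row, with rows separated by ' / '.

Row 2 needs 96; the known cells sum to 64, so (2,2) = 32.
Row 3 needs 96; the known cells sum to 67, so (3,3) = 29.
Using column 1: 38 + 23 + ? → (1,1) = 96 − 61 = 35.
Column 2 needs 96; the known cells sum to 76, so (1,2) = 20.
The remaining cell in column 3 is (1,3) = 96 − 55 = 41.

35 20 41 / 38 32 26 / 23 44 29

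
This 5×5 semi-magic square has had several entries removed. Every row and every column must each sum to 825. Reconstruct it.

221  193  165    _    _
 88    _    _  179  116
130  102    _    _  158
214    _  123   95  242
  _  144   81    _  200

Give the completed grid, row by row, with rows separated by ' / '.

Row 4 needs 825; the known cells sum to 674, so (4,2) = 151.
From column 1, 825 − (221 + 88 + 130 + 214) gives (5,1) = 172.
From column 2, 825 − (193 + 102 + 151 + 144) gives (2,2) = 235.
The remaining cell in column 5 is (1,5) = 825 − 716 = 109.
From row 1, 825 − (221 + 193 + 165 + 109) gives (1,4) = 137.
Row 2: 88 + 235 + 179 + 116 + ? = 825, so (2,3) = 207.
Row 5: 172 + 144 + 81 + 200 + ? = 825, so (5,4) = 228.
Column 3 needs 825; the known cells sum to 576, so (3,3) = 249.
Using column 4: 137 + 179 + 95 + 228 + ? → (3,4) = 825 − 639 = 186.

221 193 165 137 109 / 88 235 207 179 116 / 130 102 249 186 158 / 214 151 123 95 242 / 172 144 81 228 200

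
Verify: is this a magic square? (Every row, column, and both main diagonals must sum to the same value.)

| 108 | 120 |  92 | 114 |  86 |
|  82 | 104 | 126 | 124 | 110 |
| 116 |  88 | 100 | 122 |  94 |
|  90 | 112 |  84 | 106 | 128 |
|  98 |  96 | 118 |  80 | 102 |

No — row 2 sums to 546 but column 2 sums to 520.

Row 1: 108 + 120 + 92 + 114 + 86 = 520.
Row 2: 82 + 104 + 126 + 124 + 110 = 546.
Row 3: 116 + 88 + 100 + 122 + 94 = 520.
Row 4: 90 + 112 + 84 + 106 + 128 = 520.
Row 5: 98 + 96 + 118 + 80 + 102 = 494.
Column 1: 108 + 82 + 116 + 90 + 98 = 494.
Column 2: 120 + 104 + 88 + 112 + 96 = 520.
Column 3: 92 + 126 + 100 + 84 + 118 = 520.
Column 4: 114 + 124 + 122 + 106 + 80 = 546.
Column 5: 86 + 110 + 94 + 128 + 102 = 520.
Main diagonal: 108 + 104 + 100 + 106 + 102 = 520.
Anti-diagonal: 86 + 124 + 100 + 112 + 98 = 520.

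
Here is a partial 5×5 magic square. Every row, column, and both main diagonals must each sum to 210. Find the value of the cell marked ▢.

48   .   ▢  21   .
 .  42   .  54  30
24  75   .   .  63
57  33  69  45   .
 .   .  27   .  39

60

Row 4 needs 210; the known cells sum to 204, so (4,5) = 6.
Column 5 needs 210; the known cells sum to 138, so (1,5) = 72.
From main diagonal, 210 − (48 + 42 + 45 + 39) gives (3,3) = 36.
From anti-diagonal, 210 − (72 + 54 + 36 + 33) gives (5,1) = 15.
Row 3: 24 + 75 + 36 + 63 + ? = 210, so (3,4) = 12.
Using column 1: 48 + 24 + 57 + 15 + ? → (2,1) = 210 − 144 = 66.
Using column 4: 21 + 54 + 12 + 45 + ? → (5,4) = 210 − 132 = 78.
From row 2, 210 − (66 + 42 + 54 + 30) gives (2,3) = 18.
The remaining cell in row 5 is (5,2) = 210 − 159 = 51.
Column 2: 42 + 75 + 33 + 51 + ? = 210, so (1,2) = 9.
Column 3 must total 210; the given cells sum to 150, so (1,3) = 60.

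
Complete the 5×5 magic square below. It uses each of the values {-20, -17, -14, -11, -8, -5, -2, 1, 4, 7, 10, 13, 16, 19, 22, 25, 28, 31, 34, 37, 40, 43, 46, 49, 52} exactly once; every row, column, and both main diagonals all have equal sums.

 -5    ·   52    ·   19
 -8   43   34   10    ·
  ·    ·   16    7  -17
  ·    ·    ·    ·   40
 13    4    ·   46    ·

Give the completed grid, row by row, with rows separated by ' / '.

-5 -14 52 28 19 / -8 43 34 10 1 / 49 25 16 7 -17 / 31 22 -2 -11 40 / 13 4 -20 46 37

The 25 entries sum to 400, so each line sums to 400/5 = 80.
The remaining cell in row 2 is (2,5) = 80 − 79 = 1.
Column 5 must total 80; the given cells sum to 43, so (5,5) = 37.
Main diagonal must total 80; the given cells sum to 91, so (4,4) = -11.
Using anti-diagonal: 19 + 10 + 16 + 13 + ? → (4,2) = 80 − 58 = 22.
Using row 5: 13 + 4 + 46 + 37 + ? → (5,3) = 80 − 100 = -20.
The remaining cell in column 3 is (4,3) = 80 − 82 = -2.
Column 4 needs 80; the known cells sum to 52, so (1,4) = 28.
Using row 1: -5 + 52 + 28 + 19 + ? → (1,2) = 80 − 94 = -14.
Row 4 must total 80; the given cells sum to 49, so (4,1) = 31.
Using column 1: -5 + (-8) + 31 + 13 + ? → (3,1) = 80 − 31 = 49.
Column 2 must total 80; the given cells sum to 55, so (3,2) = 25.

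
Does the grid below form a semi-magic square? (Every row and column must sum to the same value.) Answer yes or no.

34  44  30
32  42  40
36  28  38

No — row 3 sums to 102 but row 2 sums to 114.

Row 1: 34 + 44 + 30 = 108.
Row 2: 32 + 42 + 40 = 114.
Row 3: 36 + 28 + 38 = 102.
Column 1: 34 + 32 + 36 = 102.
Column 2: 44 + 42 + 28 = 114.
Column 3: 30 + 40 + 38 = 108.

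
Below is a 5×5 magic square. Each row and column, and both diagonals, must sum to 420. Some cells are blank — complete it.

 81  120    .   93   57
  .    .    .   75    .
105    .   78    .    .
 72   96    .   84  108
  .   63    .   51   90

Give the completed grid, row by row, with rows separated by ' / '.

81 120 69 93 57 / 48 87 111 75 99 / 105 54 78 117 66 / 72 96 60 84 108 / 114 63 102 51 90

Row 1: 81 + 120 + 93 + 57 + ? = 420, so (1,3) = 69.
Row 4: 72 + 96 + 84 + 108 + ? = 420, so (4,3) = 60.
Column 4 needs 420; the known cells sum to 303, so (3,4) = 117.
The remaining cell in main diagonal is (2,2) = 420 − 333 = 87.
Anti-diagonal: 57 + 75 + 78 + 96 + ? = 420, so (5,1) = 114.
From row 5, 420 − (114 + 63 + 51 + 90) gives (5,3) = 102.
Column 1 needs 420; the known cells sum to 372, so (2,1) = 48.
Column 2: 120 + 87 + 96 + 63 + ? = 420, so (3,2) = 54.
Column 3: 69 + 78 + 60 + 102 + ? = 420, so (2,3) = 111.
Row 2 needs 420; the known cells sum to 321, so (2,5) = 99.
Using row 3: 105 + 54 + 78 + 117 + ? → (3,5) = 420 − 354 = 66.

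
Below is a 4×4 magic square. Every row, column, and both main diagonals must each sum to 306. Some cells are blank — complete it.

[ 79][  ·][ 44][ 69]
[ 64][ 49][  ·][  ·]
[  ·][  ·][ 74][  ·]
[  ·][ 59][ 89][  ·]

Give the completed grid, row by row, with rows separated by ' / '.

79 114 44 69 / 64 49 99 94 / 109 84 74 39 / 54 59 89 104

Using row 1: 79 + 44 + 69 + ? → (1,2) = 306 − 192 = 114.
Column 2: 114 + 49 + 59 + ? = 306, so (3,2) = 84.
Column 3 needs 306; the known cells sum to 207, so (2,3) = 99.
Main diagonal needs 306; the known cells sum to 202, so (4,4) = 104.
From anti-diagonal, 306 − (69 + 99 + 84) gives (4,1) = 54.
The remaining cell in row 2 is (2,4) = 306 − 212 = 94.
Column 1 must total 306; the given cells sum to 197, so (3,1) = 109.
Using column 4: 69 + 94 + 104 + ? → (3,4) = 306 − 267 = 39.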